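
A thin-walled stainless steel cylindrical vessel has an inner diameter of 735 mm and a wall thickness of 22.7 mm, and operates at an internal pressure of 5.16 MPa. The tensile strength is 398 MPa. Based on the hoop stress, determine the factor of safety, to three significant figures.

n = 4.76

σ_h = pD/(2t) = 5.16×735/(2×22.7) = 83.54 MPa.
n = 398/83.54 = 4.764.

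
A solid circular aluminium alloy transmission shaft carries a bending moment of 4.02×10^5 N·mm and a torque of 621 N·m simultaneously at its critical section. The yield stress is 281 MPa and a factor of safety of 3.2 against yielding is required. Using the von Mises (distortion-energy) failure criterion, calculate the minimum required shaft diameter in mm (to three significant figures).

σ_allow = σ_y/n = 281/3.2 = 87.81 MPa.
For a solid shaft σ_b = 32M/(πd³) and τ = 16T/(πd³), so the von Mises stress is σ' = (16/πd³)·√(4M²+3T²).
√(4M²+3T²) = √(4×(402000)² + 3×(621000)²) = 1.343×10^6 N·mm.
d³ = 16×1.343×10^6/(π×87.81) = 77880 mm³.
d = 42.71 mm.

d = 42.7 mm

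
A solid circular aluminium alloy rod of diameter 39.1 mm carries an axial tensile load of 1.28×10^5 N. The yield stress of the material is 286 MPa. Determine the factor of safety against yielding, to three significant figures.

A = πd²/4 = 1201 mm².
σ = F/A = 128000/1201 = 106.6 MPa.
n = 286/106.6 = 2.683.

n = 2.68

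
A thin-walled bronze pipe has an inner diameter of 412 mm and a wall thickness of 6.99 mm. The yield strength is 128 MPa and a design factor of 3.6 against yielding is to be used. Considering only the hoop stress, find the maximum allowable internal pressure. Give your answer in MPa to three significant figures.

p_allow = 1.21 MPa

σ_allow = 128/3.6 = 35.56 MPa.
σ_h = pD/(2t) → p_allow = 2σ_allow t/D = 2×35.56×6.99/412 = 1.206 MPa.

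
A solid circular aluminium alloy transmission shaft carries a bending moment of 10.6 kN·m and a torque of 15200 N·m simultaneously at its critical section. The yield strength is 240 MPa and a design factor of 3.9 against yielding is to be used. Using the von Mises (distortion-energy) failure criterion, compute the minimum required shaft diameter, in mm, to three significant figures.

σ_allow = σ_y/n = 240/3.9 = 61.54 MPa.
For a solid shaft σ_b = 32M/(πd³) and τ = 16T/(πd³), so the von Mises stress is σ' = (16/πd³)·√(4M²+3T²).
√(4M²+3T²) = √(4×(1.060×10^7)² + 3×(1.520×10^7)²) = 3.380×10^7 N·mm.
d³ = 16×3.380×10^7/(π×61.54) = 2.797×10^6 mm³.
d = 140.9 mm.

d = 141 mm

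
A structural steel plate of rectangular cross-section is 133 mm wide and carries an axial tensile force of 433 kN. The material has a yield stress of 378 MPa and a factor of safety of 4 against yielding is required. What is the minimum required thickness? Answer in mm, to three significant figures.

σ_allow = 378/4 = 94.50 MPa.
Required area A = F/σ_allow = 433000/94.50 = 4582 mm².
t = A/w = 4582/133 = 34.45 mm.

t = 34.5 mm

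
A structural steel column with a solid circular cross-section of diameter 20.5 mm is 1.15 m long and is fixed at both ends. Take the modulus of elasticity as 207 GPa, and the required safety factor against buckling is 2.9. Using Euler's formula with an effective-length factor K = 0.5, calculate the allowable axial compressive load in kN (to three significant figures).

P_allow = 18.5 kN

I = πd⁴/64 = π×20.5⁴/64 = 8669 mm⁴.
Effective length L_e = KL = 0.5×1.15 m = 575.0 mm.
Euler critical load P_cr = π²EI/L_e² = π²×207000×8669/575.0² = 53570 N.
P_allow = P_cr/n = 53570/2.9 = 18470 N.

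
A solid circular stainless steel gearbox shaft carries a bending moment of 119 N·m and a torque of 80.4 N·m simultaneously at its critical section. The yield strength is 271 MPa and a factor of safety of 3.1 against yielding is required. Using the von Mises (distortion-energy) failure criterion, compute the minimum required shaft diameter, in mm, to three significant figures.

σ_allow = σ_y/n = 271/3.1 = 87.42 MPa.
For a solid shaft σ_b = 32M/(πd³) and τ = 16T/(πd³), so the von Mises stress is σ' = (16/πd³)·√(4M²+3T²).
√(4M²+3T²) = √(4×(119000)² + 3×(80400)²) = 275700 N·mm.
d³ = 16×275700/(π×87.42) = 16060 mm³.
d = 25.23 mm.

d = 25.2 mm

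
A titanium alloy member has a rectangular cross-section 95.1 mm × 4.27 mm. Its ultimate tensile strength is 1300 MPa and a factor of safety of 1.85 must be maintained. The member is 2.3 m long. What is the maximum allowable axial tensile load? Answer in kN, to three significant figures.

σ_allow = 1300/1.85 = 702.7 MPa.
A = 95.1×4.27 = 406.1 mm².
F_allow = σ_allow × A = 702.7×406.1 = 285400 N.

F_allow = 285 kN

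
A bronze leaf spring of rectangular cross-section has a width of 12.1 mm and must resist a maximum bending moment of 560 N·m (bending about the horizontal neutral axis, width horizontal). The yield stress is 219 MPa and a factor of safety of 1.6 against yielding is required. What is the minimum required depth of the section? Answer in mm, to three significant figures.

h = 45.0 mm

σ_allow = 219/1.6 = 136.9 MPa.
For a rectangular section σ = 6M/(bh²), so h² = 6M/(b σ_allow) = 6×560000/(12.1×136.9) = 2029 mm².
h = 45.04 mm.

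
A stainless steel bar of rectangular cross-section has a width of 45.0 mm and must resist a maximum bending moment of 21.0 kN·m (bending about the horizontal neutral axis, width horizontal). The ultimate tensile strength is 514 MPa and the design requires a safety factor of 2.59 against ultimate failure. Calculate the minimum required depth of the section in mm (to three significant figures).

σ_allow = 514/2.59 = 198.5 MPa.
For a rectangular section σ = 6M/(bh²), so h² = 6M/(b σ_allow) = 6×2.1000×10^7/(45.0×198.5) = 14110 mm².
h = 118.8 mm.

h = 119 mm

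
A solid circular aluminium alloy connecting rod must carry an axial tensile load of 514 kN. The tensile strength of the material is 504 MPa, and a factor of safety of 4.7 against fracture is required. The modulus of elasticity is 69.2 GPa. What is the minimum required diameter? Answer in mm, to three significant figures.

Allowable stress σ_allow = 504/4.7 = 107.2 MPa.
Required area A = F/σ_allow = 514000/107.2 = 4793 mm².
A = πd²/4 → d = √(4A/π) = 78.12 mm.

d = 78.1 mm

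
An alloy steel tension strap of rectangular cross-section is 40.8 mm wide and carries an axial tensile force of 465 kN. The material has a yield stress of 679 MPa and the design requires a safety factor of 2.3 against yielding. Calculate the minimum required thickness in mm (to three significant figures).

σ_allow = 679/2.3 = 295.2 MPa.
Required area A = F/σ_allow = 465000/295.2 = 1575 mm².
t = A/w = 1575/40.8 = 38.61 mm.

t = 38.6 mm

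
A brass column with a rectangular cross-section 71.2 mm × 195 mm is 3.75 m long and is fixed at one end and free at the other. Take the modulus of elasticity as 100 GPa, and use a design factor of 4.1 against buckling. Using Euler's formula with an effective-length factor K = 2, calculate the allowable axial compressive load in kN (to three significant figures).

P_allow = 25.1 kN

Buckling occurs about the weak axis: I_min = h·b³/12 = 195×71.2³/12 = 5.865×10^6 mm⁴ (b = 71.2 mm is the smaller dimension).
Effective length L_e = KL = 2×3.75 m = 7500 mm.
Euler critical load P_cr = π²EI/L_e² = π²×100000×5.865×10^6/7500² = 102900 N.
P_allow = P_cr/n = 102900/4.1 = 25100 N.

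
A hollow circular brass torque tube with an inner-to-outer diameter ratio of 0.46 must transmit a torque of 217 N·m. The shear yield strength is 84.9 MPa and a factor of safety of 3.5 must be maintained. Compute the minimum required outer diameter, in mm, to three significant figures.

τ_allow = 84.9/3.5 = 24.26 MPa.
For a hollow shaft τ = 16T/[πd_o³(1−k⁴)] with k = 0.46, so 1−k⁴ = 0.9552.
d_o³ = 16T/[π τ_allow (1−k⁴)] = 16×217000/(π×24.26×0.9552) = 47700 mm³.
d_o = 36.27 mm.

d_o = 36.3 mm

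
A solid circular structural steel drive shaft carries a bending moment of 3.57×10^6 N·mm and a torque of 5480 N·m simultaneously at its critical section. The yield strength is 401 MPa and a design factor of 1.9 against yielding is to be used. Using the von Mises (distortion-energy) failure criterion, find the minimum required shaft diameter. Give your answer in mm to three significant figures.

σ_allow = σ_y/n = 401/1.9 = 211.1 MPa.
For a solid shaft σ_b = 32M/(πd³) and τ = 16T/(πd³), so the von Mises stress is σ' = (16/πd³)·√(4M²+3T²).
√(4M²+3T²) = √(4×(3.570×10^6)² + 3×(5.480×10^6)²) = 1.188×10^7 N·mm.
d³ = 16×1.188×10^7/(π×211.1) = 286600 mm³.
d = 65.93 mm.

d = 65.9 mm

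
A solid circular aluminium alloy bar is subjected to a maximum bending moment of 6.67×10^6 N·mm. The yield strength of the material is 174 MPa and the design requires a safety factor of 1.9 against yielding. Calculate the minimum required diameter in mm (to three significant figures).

d = 90.5 mm

σ_allow = 174/1.9 = 91.58 MPa.
For a solid circular section σ = 32M/(πd³), so d³ = 32M/(π σ_allow) = 32×6670000/(π×91.58) = 741900 mm³.
d = 90.53 mm.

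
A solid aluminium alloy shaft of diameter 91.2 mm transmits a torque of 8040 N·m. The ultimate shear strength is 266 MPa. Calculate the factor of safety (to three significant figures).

τ = 16T/(πd³) = 16×8040000/(π×91.2³) = 53.98 MPa.
n = τ_limit/τ = 266/53.98 = 4.928.

n = 4.93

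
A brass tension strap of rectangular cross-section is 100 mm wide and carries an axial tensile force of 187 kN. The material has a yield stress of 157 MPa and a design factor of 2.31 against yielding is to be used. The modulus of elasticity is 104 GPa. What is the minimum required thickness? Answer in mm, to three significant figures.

t = 27.5 mm

σ_allow = 157/2.31 = 67.97 MPa.
Required area A = F/σ_allow = 187000/67.97 = 2751 mm².
t = A/w = 2751/100 = 27.51 mm.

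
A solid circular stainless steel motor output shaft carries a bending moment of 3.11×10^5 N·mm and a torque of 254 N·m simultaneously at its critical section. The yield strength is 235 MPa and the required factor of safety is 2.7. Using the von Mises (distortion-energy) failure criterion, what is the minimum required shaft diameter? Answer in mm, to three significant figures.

σ_allow = σ_y/n = 235/2.7 = 87.04 MPa.
For a solid shaft σ_b = 32M/(πd³) and τ = 16T/(πd³), so the von Mises stress is σ' = (16/πd³)·√(4M²+3T²).
√(4M²+3T²) = √(4×(311000)² + 3×(254000)²) = 761900 N·mm.
d³ = 16×761900/(π×87.04) = 44580 mm³.
d = 35.46 mm.

d = 35.5 mm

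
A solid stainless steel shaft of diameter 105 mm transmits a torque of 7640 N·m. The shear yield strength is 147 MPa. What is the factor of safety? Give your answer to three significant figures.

n = 4.37

τ = 16T/(πd³) = 16×7640000/(π×105³) = 33.61 MPa.
n = τ_limit/τ = 147/33.61 = 4.373.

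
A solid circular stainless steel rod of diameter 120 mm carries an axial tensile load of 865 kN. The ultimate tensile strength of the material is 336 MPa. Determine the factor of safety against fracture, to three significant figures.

A = πd²/4 = 11310 mm².
σ = F/A = 865000/11310 = 76.48 MPa.
n = 336/76.48 = 4.393.

n = 4.39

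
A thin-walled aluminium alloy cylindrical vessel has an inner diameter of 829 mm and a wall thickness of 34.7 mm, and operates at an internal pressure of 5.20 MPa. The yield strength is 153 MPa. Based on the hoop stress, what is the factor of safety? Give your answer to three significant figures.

σ_h = pD/(2t) = 5.20×829/(2×34.7) = 62.12 MPa.
n = 153/62.12 = 2.463.

n = 2.46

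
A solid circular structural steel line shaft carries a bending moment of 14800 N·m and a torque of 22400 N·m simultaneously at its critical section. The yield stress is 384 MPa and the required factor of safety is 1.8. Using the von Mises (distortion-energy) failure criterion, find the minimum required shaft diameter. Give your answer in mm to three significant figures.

σ_allow = σ_y/n = 384/1.8 = 213.3 MPa.
For a solid shaft σ_b = 32M/(πd³) and τ = 16T/(πd³), so the von Mises stress is σ' = (16/πd³)·√(4M²+3T²).
√(4M²+3T²) = √(4×(1.480×10^7)² + 3×(2.240×10^7)²) = 4.880×10^7 N·mm.
d³ = 16×4.880×10^7/(π×213.3) = 1.165×10^6 mm³.
d = 105.2 mm.

d = 105 mm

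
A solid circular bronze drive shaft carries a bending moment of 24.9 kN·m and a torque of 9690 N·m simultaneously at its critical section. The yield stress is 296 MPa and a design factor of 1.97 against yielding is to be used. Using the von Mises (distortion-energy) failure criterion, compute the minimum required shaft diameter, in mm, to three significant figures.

σ_allow = σ_y/n = 296/1.97 = 150.3 MPa.
For a solid shaft σ_b = 32M/(πd³) and τ = 16T/(πd³), so the von Mises stress is σ' = (16/πd³)·√(4M²+3T²).
√(4M²+3T²) = √(4×(2.490×10^7)² + 3×(9.690×10^6)²) = 5.255×10^7 N·mm.
d³ = 16×5.255×10^7/(π×150.3) = 1.781×10^6 mm³.
d = 121.2 mm.

d = 121 mm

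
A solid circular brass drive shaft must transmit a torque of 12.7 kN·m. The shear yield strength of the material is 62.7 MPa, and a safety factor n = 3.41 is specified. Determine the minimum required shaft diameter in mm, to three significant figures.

Allowable shear stress τ_allow = 62.7/3.41 = 18.39 MPa.
For a solid shaft τ = 16T/(πd³), so d³ = 16T/(π τ_allow) = 16×1.2700×10^7/(π×18.39) = 3.518×10^6 mm³.
d = (3.518×10^6)^(1/3) = 152.1 mm.

d = 152 mm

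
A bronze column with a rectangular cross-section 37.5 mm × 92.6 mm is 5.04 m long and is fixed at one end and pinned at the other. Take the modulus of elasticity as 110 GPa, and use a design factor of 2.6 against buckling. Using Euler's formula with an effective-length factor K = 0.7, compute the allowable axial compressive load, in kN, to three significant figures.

P_allow = 13.7 kN

Buckling occurs about the weak axis: I_min = h·b³/12 = 92.6×37.5³/12 = 406900 mm⁴ (b = 37.5 mm is the smaller dimension).
Effective length L_e = KL = 0.7×5.04 m = 3528 mm.
Euler critical load P_cr = π²EI/L_e² = π²×110000×406900/3528² = 35490 N.
P_allow = P_cr/n = 35490/2.6 = 13650 N.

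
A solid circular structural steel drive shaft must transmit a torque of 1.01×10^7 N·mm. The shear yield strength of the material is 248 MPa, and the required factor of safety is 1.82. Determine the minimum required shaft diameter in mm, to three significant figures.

Allowable shear stress τ_allow = 248/1.82 = 136.3 MPa.
For a solid shaft τ = 16T/(πd³), so d³ = 16T/(π τ_allow) = 16×1.0100×10^7/(π×136.3) = 377500 mm³.
d = (377500)^(1/3) = 72.27 mm.

d = 72.3 mm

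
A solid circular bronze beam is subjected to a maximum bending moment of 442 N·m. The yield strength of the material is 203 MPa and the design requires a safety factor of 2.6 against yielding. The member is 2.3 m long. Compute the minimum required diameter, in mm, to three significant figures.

d = 38.6 mm

σ_allow = 203/2.6 = 78.08 MPa.
For a solid circular section σ = 32M/(πd³), so d³ = 32M/(π σ_allow) = 32×442000/(π×78.08) = 57660 mm³.
d = 38.63 mm.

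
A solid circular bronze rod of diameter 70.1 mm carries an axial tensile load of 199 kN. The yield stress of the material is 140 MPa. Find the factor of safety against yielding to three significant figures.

n = 2.72

A = πd²/4 = 3859 mm².
σ = F/A = 199000/3859 = 51.56 MPa.
n = 140/51.56 = 2.715.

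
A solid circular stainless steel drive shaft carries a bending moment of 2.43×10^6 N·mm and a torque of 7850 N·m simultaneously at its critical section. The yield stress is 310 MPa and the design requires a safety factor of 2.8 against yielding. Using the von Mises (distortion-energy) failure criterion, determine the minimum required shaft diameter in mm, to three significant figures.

σ_allow = σ_y/n = 310/2.8 = 110.7 MPa.
For a solid shaft σ_b = 32M/(πd³) and τ = 16T/(πd³), so the von Mises stress is σ' = (16/πd³)·√(4M²+3T²).
√(4M²+3T²) = √(4×(2.430×10^6)² + 3×(7.850×10^6)²) = 1.444×10^7 N·mm.
d³ = 16×1.444×10^7/(π×110.7) = 664200 mm³.
d = 87.25 mm.

d = 87.3 mm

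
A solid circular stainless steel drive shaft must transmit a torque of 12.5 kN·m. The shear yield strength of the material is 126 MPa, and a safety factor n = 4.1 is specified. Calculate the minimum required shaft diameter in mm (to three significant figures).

Allowable shear stress τ_allow = 126/4.1 = 30.73 MPa.
For a solid shaft τ = 16T/(πd³), so d³ = 16T/(π τ_allow) = 16×1.2500×10^7/(π×30.73) = 2.072×10^6 mm³.
d = (2.072×10^6)^(1/3) = 127.5 mm.

d = 127 mm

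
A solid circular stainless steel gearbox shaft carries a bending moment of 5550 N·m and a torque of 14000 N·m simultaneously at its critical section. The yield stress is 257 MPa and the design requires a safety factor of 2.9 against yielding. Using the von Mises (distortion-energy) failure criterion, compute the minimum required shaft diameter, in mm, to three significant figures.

d = 115 mm

σ_allow = σ_y/n = 257/2.9 = 88.62 MPa.
For a solid shaft σ_b = 32M/(πd³) and τ = 16T/(πd³), so the von Mises stress is σ' = (16/πd³)·√(4M²+3T²).
√(4M²+3T²) = √(4×(5.550×10^6)² + 3×(1.400×10^7)²) = 2.667×10^7 N·mm.
d³ = 16×2.667×10^7/(π×88.62) = 1.533×10^6 mm³.
d = 115.3 mm.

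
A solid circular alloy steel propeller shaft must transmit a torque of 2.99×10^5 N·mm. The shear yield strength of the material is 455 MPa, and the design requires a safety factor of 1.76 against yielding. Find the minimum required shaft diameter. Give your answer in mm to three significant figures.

Allowable shear stress τ_allow = 455/1.76 = 258.5 MPa.
For a solid shaft τ = 16T/(πd³), so d³ = 16T/(π τ_allow) = 16×299000/(π×258.5) = 5890 mm³.
d = (5890)^(1/3) = 18.06 mm.

d = 18.1 mm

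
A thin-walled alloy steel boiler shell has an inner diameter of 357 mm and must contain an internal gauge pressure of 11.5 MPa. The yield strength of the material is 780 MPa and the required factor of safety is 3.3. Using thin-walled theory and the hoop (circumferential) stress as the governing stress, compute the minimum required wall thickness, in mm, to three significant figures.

σ_allow = 780/3.3 = 236.4 MPa.
Hoop stress σ_h = pD/(2t), so t = pD/(2σ_allow) = 11.5×357/(2×236.4) = 8.685 mm.

t = 8.68 mm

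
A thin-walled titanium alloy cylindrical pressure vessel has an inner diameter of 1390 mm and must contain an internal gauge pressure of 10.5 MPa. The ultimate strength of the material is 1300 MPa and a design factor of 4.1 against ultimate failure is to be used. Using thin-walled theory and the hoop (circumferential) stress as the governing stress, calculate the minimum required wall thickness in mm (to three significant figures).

σ_allow = 1300/4.1 = 317.1 MPa.
Hoop stress σ_h = pD/(2t), so t = pD/(2σ_allow) = 10.5×1390/(2×317.1) = 23.02 mm.

t = 23.0 mm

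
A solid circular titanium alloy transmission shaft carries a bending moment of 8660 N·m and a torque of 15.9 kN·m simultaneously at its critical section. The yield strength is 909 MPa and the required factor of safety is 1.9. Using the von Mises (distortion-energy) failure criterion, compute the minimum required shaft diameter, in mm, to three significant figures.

σ_allow = σ_y/n = 909/1.9 = 478.4 MPa.
For a solid shaft σ_b = 32M/(πd³) and τ = 16T/(πd³), so the von Mises stress is σ' = (16/πd³)·√(4M²+3T²).
√(4M²+3T²) = √(4×(8.660×10^6)² + 3×(1.590×10^7)²) = 3.253×10^7 N·mm.
d³ = 16×3.253×10^7/(π×478.4) = 346300 mm³.
d = 70.23 mm.

d = 70.2 mm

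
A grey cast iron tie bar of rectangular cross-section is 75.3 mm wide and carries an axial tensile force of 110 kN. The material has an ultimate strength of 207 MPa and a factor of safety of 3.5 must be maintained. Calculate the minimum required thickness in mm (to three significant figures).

t = 24.7 mm

σ_allow = 207/3.5 = 59.14 MPa.
Required area A = F/σ_allow = 110000/59.14 = 1860 mm².
t = A/w = 1860/75.3 = 24.70 mm.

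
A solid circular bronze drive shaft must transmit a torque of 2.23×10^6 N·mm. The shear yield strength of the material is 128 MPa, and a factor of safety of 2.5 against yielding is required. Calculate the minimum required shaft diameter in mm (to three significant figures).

Allowable shear stress τ_allow = 128/2.5 = 51.20 MPa.
For a solid shaft τ = 16T/(πd³), so d³ = 16T/(π τ_allow) = 16×2230000/(π×51.20) = 221800 mm³.
d = (221800)^(1/3) = 60.53 mm.

d = 60.5 mm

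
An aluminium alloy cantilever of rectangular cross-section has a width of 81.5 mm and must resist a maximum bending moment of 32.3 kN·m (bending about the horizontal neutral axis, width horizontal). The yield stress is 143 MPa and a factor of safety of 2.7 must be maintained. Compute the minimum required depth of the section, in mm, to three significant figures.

σ_allow = 143/2.7 = 52.96 MPa.
For a rectangular section σ = 6M/(bh²), so h² = 6M/(b σ_allow) = 6×3.2300×10^7/(81.5×52.96) = 44900 mm².
h = 211.9 mm.

h = 212 mm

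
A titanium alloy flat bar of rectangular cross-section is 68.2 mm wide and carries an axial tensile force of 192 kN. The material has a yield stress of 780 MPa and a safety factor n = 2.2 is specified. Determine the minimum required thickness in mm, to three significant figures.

t = 7.94 mm

σ_allow = 780/2.2 = 354.5 MPa.
Required area A = F/σ_allow = 192000/354.5 = 541.5 mm².
t = A/w = 541.5/68.2 = 7.940 mm.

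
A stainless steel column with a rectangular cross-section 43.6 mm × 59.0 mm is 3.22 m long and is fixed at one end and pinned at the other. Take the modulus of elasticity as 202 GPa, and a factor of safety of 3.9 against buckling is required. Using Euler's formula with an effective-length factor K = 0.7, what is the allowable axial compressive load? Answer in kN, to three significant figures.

Buckling occurs about the weak axis: I_min = h·b³/12 = 59.0×43.6³/12 = 407500 mm⁴ (b = 43.6 mm is the smaller dimension).
Effective length L_e = KL = 0.7×3.22 m = 2254 mm.
Euler critical load P_cr = π²EI/L_e² = π²×202000×407500/2254² = 159900 N.
P_allow = P_cr/n = 159900/3.9 = 41000 N.

P_allow = 41.0 kN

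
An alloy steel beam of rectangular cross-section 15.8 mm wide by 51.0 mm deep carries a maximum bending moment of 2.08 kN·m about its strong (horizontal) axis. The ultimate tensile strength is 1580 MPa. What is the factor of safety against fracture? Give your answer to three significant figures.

n = 5.20

Section modulus S = bh²/6 = 15.8×51.0²/6 = 6849 mm³.
σ = M/S = 2080000/6849 = 303.7 MPa.
n = 1580/303.7 = 5.203.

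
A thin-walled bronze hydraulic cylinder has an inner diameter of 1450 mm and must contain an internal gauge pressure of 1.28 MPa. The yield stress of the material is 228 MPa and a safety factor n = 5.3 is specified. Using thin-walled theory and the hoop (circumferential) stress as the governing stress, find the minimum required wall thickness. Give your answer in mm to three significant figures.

t = 21.6 mm

σ_allow = 228/5.3 = 43.02 MPa.
Hoop stress σ_h = pD/(2t), so t = pD/(2σ_allow) = 1.28×1450/(2×43.02) = 21.57 mm.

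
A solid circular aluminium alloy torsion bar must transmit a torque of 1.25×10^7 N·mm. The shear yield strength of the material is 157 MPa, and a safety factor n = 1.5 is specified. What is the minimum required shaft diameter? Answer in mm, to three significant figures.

Allowable shear stress τ_allow = 157/1.5 = 104.7 MPa.
For a solid shaft τ = 16T/(πd³), so d³ = 16T/(π τ_allow) = 16×1.2500×10^7/(π×104.7) = 608200 mm³.
d = (608200)^(1/3) = 84.73 mm.

d = 84.7 mm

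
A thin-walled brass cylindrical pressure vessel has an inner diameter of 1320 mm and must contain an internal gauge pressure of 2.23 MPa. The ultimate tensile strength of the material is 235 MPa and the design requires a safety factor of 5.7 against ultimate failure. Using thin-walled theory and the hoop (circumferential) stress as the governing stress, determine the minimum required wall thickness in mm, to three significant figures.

σ_allow = 235/5.7 = 41.23 MPa.
Hoop stress σ_h = pD/(2t), so t = pD/(2σ_allow) = 2.23×1320/(2×41.23) = 35.70 mm.

t = 35.7 mm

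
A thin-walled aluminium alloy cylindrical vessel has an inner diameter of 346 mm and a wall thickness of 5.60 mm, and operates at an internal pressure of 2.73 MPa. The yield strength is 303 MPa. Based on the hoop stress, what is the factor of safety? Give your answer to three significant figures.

σ_h = pD/(2t) = 2.73×346/(2×5.60) = 84.34 MPa.
n = 303/84.34 = 3.593.

n = 3.59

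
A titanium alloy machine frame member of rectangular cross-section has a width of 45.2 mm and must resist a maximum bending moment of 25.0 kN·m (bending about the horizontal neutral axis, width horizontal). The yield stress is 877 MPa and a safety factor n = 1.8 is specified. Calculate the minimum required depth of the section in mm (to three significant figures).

σ_allow = 877/1.8 = 487.2 MPa.
For a rectangular section σ = 6M/(bh²), so h² = 6M/(b σ_allow) = 6×2.5000×10^7/(45.2×487.2) = 6811 mm².
h = 82.53 mm.

h = 82.5 mm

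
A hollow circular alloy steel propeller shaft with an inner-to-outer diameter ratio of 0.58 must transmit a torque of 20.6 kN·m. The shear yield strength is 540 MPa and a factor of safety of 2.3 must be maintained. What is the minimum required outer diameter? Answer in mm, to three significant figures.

τ_allow = 540/2.3 = 234.8 MPa.
For a hollow shaft τ = 16T/[πd_o³(1−k⁴)] with k = 0.58, so 1−k⁴ = 0.8868.
d_o³ = 16T/[π τ_allow (1−k⁴)] = 16×2.0600×10^7/(π×234.8×0.8868) = 503900 mm³.
d_o = 79.57 mm.

d_o = 79.6 mm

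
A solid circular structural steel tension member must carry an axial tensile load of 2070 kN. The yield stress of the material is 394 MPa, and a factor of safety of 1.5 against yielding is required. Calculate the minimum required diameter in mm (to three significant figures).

d = 100 mm

Allowable stress σ_allow = 394/1.5 = 262.7 MPa.
Required area A = F/σ_allow = 2070000/262.7 = 7881 mm².
A = πd²/4 → d = √(4A/π) = 100.2 mm.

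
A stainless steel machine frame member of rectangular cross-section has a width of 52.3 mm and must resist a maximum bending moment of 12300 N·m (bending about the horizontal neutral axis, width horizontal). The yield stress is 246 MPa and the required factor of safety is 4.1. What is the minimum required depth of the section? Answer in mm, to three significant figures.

σ_allow = 246/4.1 = 60.00 MPa.
For a rectangular section σ = 6M/(bh²), so h² = 6M/(b σ_allow) = 6×1.2300×10^7/(52.3×60.00) = 23520 mm².
h = 153.4 mm.

h = 153 mm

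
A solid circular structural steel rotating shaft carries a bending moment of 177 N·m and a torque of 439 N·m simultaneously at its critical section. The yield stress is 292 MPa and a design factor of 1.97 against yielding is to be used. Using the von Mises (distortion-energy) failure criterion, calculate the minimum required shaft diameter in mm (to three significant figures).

d = 30.7 mm

σ_allow = σ_y/n = 292/1.97 = 148.2 MPa.
For a solid shaft σ_b = 32M/(πd³) and τ = 16T/(πd³), so the von Mises stress is σ' = (16/πd³)·√(4M²+3T²).
√(4M²+3T²) = √(4×(177000)² + 3×(439000)²) = 838700 N·mm.
d³ = 16×838700/(π×148.2) = 28820 mm³.
d = 30.66 mm.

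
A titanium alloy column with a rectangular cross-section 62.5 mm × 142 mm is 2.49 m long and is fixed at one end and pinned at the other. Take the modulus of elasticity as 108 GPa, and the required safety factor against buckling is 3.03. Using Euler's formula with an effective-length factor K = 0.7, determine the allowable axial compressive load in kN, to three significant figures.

Buckling occurs about the weak axis: I_min = h·b³/12 = 142×62.5³/12 = 2.889×10^6 mm⁴ (b = 62.5 mm is the smaller dimension).
Effective length L_e = KL = 0.7×2.49 m = 1743 mm.
Euler critical load P_cr = π²EI/L_e² = π²×108000×2.889×10^6/1743² = 1.014×10^6 N.
P_allow = P_cr/n = 1.014×10^6/3.03 = 334500 N.

P_allow = 335 kN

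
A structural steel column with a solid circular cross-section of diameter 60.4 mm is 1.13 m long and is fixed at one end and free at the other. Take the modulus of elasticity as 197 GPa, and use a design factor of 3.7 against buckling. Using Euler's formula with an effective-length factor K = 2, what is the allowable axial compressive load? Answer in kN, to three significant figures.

P_allow = 67.2 kN

I = πd⁴/64 = π×60.4⁴/64 = 653300 mm⁴.
Effective length L_e = KL = 2×1.13 m = 2260 mm.
Euler critical load P_cr = π²EI/L_e² = π²×197000×653300/2260² = 248700 N.
P_allow = P_cr/n = 248700/3.7 = 67210 N.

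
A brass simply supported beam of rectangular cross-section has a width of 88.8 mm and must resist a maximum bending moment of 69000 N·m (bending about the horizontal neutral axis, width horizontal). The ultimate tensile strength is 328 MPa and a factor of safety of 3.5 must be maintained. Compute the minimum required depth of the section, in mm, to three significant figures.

h = 223 mm

σ_allow = 328/3.5 = 93.71 MPa.
For a rectangular section σ = 6M/(bh²), so h² = 6M/(b σ_allow) = 6×6.9000×10^7/(88.8×93.71) = 49750 mm².
h = 223.0 mm.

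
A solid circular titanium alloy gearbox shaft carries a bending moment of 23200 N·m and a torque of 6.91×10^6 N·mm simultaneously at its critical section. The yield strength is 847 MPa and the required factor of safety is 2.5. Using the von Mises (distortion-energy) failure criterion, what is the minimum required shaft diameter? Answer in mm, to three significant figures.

σ_allow = σ_y/n = 847/2.5 = 338.8 MPa.
For a solid shaft σ_b = 32M/(πd³) and τ = 16T/(πd³), so the von Mises stress is σ' = (16/πd³)·√(4M²+3T²).
√(4M²+3T²) = √(4×(2.320×10^7)² + 3×(6.910×10^6)²) = 4.792×10^7 N·mm.
d³ = 16×4.792×10^7/(π×338.8) = 720300 mm³.
d = 89.64 mm.

d = 89.6 mm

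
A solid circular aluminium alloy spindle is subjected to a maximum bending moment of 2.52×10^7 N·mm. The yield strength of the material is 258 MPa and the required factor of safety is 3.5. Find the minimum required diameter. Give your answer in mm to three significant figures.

σ_allow = 258/3.5 = 73.71 MPa.
For a solid circular section σ = 32M/(πd³), so d³ = 32M/(π σ_allow) = 32×2.5200×10^7/(π×73.71) = 3.482×10^6 mm³.
d = 151.6 mm.

d = 152 mm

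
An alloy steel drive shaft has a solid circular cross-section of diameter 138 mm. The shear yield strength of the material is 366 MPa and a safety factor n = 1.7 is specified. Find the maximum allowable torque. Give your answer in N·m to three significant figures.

T_allow = 1.11×10^5 N·m

τ_allow = 366/1.7 = 215.3 MPa.
For a solid shaft T_allow = τ_allow·πd³/16; πd³/16 = π×138³/16 = 516000 mm³.
T_allow = 215.3×516000 = 1.111×10^8 N·mm = 111100 N·m.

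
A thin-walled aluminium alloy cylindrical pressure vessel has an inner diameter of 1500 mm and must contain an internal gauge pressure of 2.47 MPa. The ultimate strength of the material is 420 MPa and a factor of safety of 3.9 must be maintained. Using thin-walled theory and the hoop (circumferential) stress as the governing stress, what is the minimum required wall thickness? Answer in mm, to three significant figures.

t = 17.2 mm

σ_allow = 420/3.9 = 107.7 MPa.
Hoop stress σ_h = pD/(2t), so t = pD/(2σ_allow) = 2.47×1500/(2×107.7) = 17.20 mm.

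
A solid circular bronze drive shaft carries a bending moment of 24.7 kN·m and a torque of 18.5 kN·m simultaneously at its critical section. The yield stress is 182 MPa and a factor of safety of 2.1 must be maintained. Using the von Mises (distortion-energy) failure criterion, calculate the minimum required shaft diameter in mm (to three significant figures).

d = 151 mm

σ_allow = σ_y/n = 182/2.1 = 86.67 MPa.
For a solid shaft σ_b = 32M/(πd³) and τ = 16T/(πd³), so the von Mises stress is σ' = (16/πd³)·√(4M²+3T²).
√(4M²+3T²) = √(4×(2.470×10^7)² + 3×(1.850×10^7)²) = 5.888×10^7 N·mm.
d³ = 16×5.888×10^7/(π×86.67) = 3.460×10^6 mm³.
d = 151.3 mm.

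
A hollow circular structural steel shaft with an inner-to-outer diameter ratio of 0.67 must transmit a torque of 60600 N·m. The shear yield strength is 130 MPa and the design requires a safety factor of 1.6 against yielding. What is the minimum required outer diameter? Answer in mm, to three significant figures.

τ_allow = 130/1.6 = 81.25 MPa.
For a hollow shaft τ = 16T/[πd_o³(1−k⁴)] with k = 0.67, so 1−k⁴ = 0.7985.
d_o³ = 16T/[π τ_allow (1−k⁴)] = 16×6.0600×10^7/(π×81.25×0.7985) = 4.757×10^6 mm³.
d_o = 168.2 mm.

d_o = 168 mm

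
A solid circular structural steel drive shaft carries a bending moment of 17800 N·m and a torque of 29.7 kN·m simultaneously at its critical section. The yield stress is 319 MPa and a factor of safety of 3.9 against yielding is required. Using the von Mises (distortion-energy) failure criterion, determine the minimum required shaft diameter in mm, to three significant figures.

σ_allow = σ_y/n = 319/3.9 = 81.79 MPa.
For a solid shaft σ_b = 32M/(πd³) and τ = 16T/(πd³), so the von Mises stress is σ' = (16/πd³)·√(4M²+3T²).
√(4M²+3T²) = √(4×(1.780×10^7)² + 3×(2.970×10^7)²) = 6.256×10^7 N·mm.
d³ = 16×6.256×10^7/(π×81.79) = 3.895×10^6 mm³.
d = 157.3 mm.

d = 157 mm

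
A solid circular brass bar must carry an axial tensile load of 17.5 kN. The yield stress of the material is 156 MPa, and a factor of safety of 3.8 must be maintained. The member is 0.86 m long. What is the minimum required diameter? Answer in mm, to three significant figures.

d = 23.3 mm

Allowable stress σ_allow = 156/3.8 = 41.05 MPa.
Required area A = F/σ_allow = 17500/41.05 = 426.3 mm².
A = πd²/4 → d = √(4A/π) = 23.30 mm.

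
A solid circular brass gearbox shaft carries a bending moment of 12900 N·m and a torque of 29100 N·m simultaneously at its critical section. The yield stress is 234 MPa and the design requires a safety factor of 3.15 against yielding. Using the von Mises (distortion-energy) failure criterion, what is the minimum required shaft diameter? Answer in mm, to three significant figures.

σ_allow = σ_y/n = 234/3.15 = 74.29 MPa.
For a solid shaft σ_b = 32M/(πd³) and τ = 16T/(πd³), so the von Mises stress is σ' = (16/πd³)·√(4M²+3T²).
√(4M²+3T²) = √(4×(1.290×10^7)² + 3×(2.910×10^7)²) = 5.662×10^7 N·mm.
d³ = 16×5.662×10^7/(π×74.29) = 3.882×10^6 mm³.
d = 157.2 mm.

d = 157 mm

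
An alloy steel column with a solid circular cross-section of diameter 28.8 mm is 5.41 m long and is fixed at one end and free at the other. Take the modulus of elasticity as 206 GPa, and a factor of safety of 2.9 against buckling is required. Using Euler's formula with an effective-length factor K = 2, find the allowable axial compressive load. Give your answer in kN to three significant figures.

I = πd⁴/64 = π×28.8⁴/64 = 33770 mm⁴.
Effective length L_e = KL = 2×5.41 m = 10820 mm.
Euler critical load P_cr = π²EI/L_e² = π²×206000×33770/10820² = 586.5 N.
P_allow = P_cr/n = 586.5/2.9 = 202.2 N.

P_allow = 0.202 kN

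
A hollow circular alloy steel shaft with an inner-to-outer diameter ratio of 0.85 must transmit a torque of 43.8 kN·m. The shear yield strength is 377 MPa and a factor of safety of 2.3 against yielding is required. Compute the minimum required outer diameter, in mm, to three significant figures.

τ_allow = 377/2.3 = 163.9 MPa.
For a hollow shaft τ = 16T/[πd_o³(1−k⁴)] with k = 0.85, so 1−k⁴ = 0.4780.
d_o³ = 16T/[π τ_allow (1−k⁴)] = 16×4.3800×10^7/(π×163.9×0.4780) = 2.847×10^6 mm³.
d_o = 141.7 mm.

d_o = 142 mm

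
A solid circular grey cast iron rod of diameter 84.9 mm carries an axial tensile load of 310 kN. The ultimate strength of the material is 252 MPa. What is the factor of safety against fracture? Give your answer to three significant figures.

A = πd²/4 = 5661 mm².
σ = F/A = 310000/5661 = 54.76 MPa.
n = 252/54.76 = 4.602.

n = 4.60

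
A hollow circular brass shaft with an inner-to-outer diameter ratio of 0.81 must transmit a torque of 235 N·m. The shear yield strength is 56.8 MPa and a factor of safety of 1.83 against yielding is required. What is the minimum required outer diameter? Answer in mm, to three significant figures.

d_o = 40.8 mm

τ_allow = 56.8/1.83 = 31.04 MPa.
For a hollow shaft τ = 16T/[πd_o³(1−k⁴)] with k = 0.81, so 1−k⁴ = 0.5695.
d_o³ = 16T/[π τ_allow (1−k⁴)] = 16×235000/(π×31.04×0.5695) = 67710 mm³.
d_o = 40.76 mm.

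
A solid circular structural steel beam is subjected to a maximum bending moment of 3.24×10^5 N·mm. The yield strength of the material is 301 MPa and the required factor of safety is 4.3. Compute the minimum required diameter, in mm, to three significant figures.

d = 36.1 mm

σ_allow = 301/4.3 = 70.00 MPa.
For a solid circular section σ = 32M/(πd³), so d³ = 32M/(π σ_allow) = 32×324000/(π×70.00) = 47150 mm³.
d = 36.13 mm.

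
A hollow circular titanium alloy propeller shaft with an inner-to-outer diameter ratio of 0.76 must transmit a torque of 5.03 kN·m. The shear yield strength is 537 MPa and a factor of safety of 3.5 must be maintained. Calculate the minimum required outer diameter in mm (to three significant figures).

τ_allow = 537/3.5 = 153.4 MPa.
For a hollow shaft τ = 16T/[πd_o³(1−k⁴)] with k = 0.76, so 1−k⁴ = 0.6664.
d_o³ = 16T/[π τ_allow (1−k⁴)] = 16×5030000/(π×153.4×0.6664) = 250600 mm³.
d_o = 63.04 mm.

d_o = 63.0 mm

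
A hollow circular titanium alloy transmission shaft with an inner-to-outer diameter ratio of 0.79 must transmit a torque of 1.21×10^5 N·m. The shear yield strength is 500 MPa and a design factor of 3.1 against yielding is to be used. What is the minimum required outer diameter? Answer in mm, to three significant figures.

d_o = 184 mm

τ_allow = 500/3.1 = 161.3 MPa.
For a hollow shaft τ = 16T/[πd_o³(1−k⁴)] with k = 0.79, so 1−k⁴ = 0.6105.
d_o³ = 16T/[π τ_allow (1−k⁴)] = 16×1.2100×10^8/(π×161.3×0.6105) = 6.258×10^6 mm³.
d_o = 184.3 mm.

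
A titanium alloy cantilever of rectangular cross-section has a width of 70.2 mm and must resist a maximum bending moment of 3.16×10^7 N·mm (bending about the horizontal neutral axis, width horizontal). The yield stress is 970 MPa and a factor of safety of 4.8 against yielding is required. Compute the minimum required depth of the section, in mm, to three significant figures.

h = 116 mm

σ_allow = 970/4.8 = 202.1 MPa.
For a rectangular section σ = 6M/(bh²), so h² = 6M/(b σ_allow) = 6×3.1600×10^7/(70.2×202.1) = 13370 mm².
h = 115.6 mm.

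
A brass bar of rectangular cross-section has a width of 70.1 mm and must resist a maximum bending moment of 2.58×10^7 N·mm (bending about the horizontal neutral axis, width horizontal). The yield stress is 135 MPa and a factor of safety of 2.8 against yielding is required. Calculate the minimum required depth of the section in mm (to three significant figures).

σ_allow = 135/2.8 = 48.21 MPa.
For a rectangular section σ = 6M/(bh²), so h² = 6M/(b σ_allow) = 6×2.5800×10^7/(70.1×48.21) = 45800 mm².
h = 214.0 mm.

h = 214 mm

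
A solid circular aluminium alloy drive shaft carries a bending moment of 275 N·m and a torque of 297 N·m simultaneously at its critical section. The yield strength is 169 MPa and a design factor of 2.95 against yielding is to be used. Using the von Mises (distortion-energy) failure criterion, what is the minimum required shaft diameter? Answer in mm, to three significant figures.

σ_allow = σ_y/n = 169/2.95 = 57.29 MPa.
For a solid shaft σ_b = 32M/(πd³) and τ = 16T/(πd³), so the von Mises stress is σ' = (16/πd³)·√(4M²+3T²).
√(4M²+3T²) = √(4×(275000)² + 3×(297000)²) = 753100 N·mm.
d³ = 16×753100/(π×57.29) = 66950 mm³.
d = 40.61 mm.

d = 40.6 mm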